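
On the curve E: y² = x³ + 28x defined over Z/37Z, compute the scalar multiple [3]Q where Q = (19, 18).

Repeated addition: build up to 3Q.
2Q: tangent at (19, 18): λ = (3·19² + 28)/(2·18) ≡ 1/36. 36⁻¹ ≡ 36 (mod 37) since 36·36 = 1296 ≡ 1, so λ ≡ 1·36 ≡ 36.
  x = λ² - 19 - 19 = 1296 - 38 ≡ 0; y = λ·(19 - 0) - 18 ≡ 0. → (0, 0)
3Q: (0, 0) + (19, 18). λ = (18 - 0)/(19 - 0) ≡ 18/19 mod 37. 19⁻¹ ≡ 2 (mod 37), so λ ≡ 36.
  x = λ² - 0 - 19 = 1296 - 19 ≡ 19; y = λ·(0 - 19) - 0 ≡ 19. → (19, 19)

(19, 19)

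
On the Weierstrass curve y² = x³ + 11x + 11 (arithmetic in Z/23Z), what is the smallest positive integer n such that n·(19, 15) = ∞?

2P: tangent at (19, 15): λ = (3·19² + 11)/(2·15) ≡ 13/7. 7⁻¹ ≡ 10 (mod 23) since 7·10 = 70 ≡ 1, so λ ≡ 13·10 ≡ 15.
  x = λ² - 19 - 19 = 225 - 38 ≡ 3; y = λ·(19 - 3) - 15 ≡ 18. → (3, 18)
3P: (3, 18) + (19, 15). λ = (15 - 18)/(19 - 3) ≡ 20/16 mod 23. 16⁻¹ ≡ 13 (mod 23) since 16·13 = 208 ≡ 1, so λ ≡ 7.
  x = λ² - 3 - 19 = 49 - 22 ≡ 4; y = λ·(3 - 4) - 18 ≡ 21. → (4, 21)
4P: (4, 21) + (19, 15). λ = (15 - 21)/(19 - 4) ≡ 17/15 mod 23. 15⁻¹ ≡ 20 (mod 23) since 15·20 = 300 ≡ 1, so λ ≡ 18.
  x = λ² - 4 - 19 = 324 - 23 ≡ 2; y = λ·(4 - 2) - 21 ≡ 15. → (2, 15)
5P: (2, 15) + (19, 15). λ = (15 - 15)/(19 - 2) ≡ 0/17 mod 23. 17⁻¹ ≡ 19 (mod 23), so λ ≡ 0.
  x = λ² - 2 - 19 = 0 - 21 ≡ 2; y = λ·(2 - 2) - 15 ≡ 8. → (2, 8)
6P: (2, 8) + (19, 15). λ = (15 - 8)/(19 - 2) ≡ 7/17 mod 23. 17⁻¹ ≡ 19 (mod 23) since 17·19 = 323 ≡ 1, so λ ≡ 18.
  x = λ² - 2 - 19 = 324 - 21 ≡ 4; y = λ·(2 - 4) - 8 ≡ 2. → (4, 2)
7P: (4, 2) + (19, 15). λ = (15 - 2)/(19 - 4) ≡ 13/15 mod 23. 15⁻¹ ≡ 20 (mod 23), so λ ≡ 7.
  x = λ² - 4 - 19 = 49 - 23 ≡ 3; y = λ·(4 - 3) - 2 ≡ 5. → (3, 5)
8P: (3, 5) + (19, 15). λ = (15 - 5)/(19 - 3) ≡ 10/16 mod 23. 16⁻¹ ≡ 13 (mod 23) since 16·13 = 208 ≡ 1, so λ ≡ 15.
  x = λ² - 3 - 19 = 225 - 22 ≡ 19; y = λ·(3 - 19) - 5 ≡ 8. → (19, 8)
9P: (19, 8) + (19, 15): same x and y₁ ≡ -y₂, so the sum is ∞.
9P = ∞, so the order is 9.

9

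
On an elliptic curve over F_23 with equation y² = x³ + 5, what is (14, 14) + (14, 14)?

tangent at (14, 14): λ = (3·14² + 0)/(2·14) ≡ 13/5. 5⁻¹ ≡ 14 (mod 23), so λ ≡ 13·14 ≡ 21.
  x = λ² - 14 - 14 = 441 - 28 ≡ 22; y = λ·(14 - 22) - 14 ≡ 2. → (22, 2)

(22, 2)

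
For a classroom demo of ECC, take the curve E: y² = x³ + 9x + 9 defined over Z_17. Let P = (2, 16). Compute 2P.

(0, 14)

tangent at (2, 16): λ = (3·2² + 9)/(2·16) ≡ 4/15. 15⁻¹ ≡ 8 (mod 17), so λ ≡ 4·8 ≡ 15.
  x = λ² - 2 - 2 = 225 - 4 ≡ 0; y = λ·(2 - 0) - 16 ≡ 14. → (0, 14)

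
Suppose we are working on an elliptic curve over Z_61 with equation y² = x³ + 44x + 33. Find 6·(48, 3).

Write Q = (48, 3).
Repeated addition: build up to 6Q.
2Q: tangent at (48, 3): λ = (3·48² + 44)/(2·3) ≡ 2/6. 6⁻¹ ≡ 51 (mod 61), so λ ≡ 2·51 ≡ 41.
  x = λ² - 48 - 48 = 1681 - 96 ≡ 60; y = λ·(48 - 60) - 3 ≡ 54. → (60, 54)
3Q: (60, 54) + (48, 3). λ = (3 - 54)/(48 - 60) ≡ 10/49 mod 61. 49⁻¹ ≡ 5 (mod 61) since 49·5 = 245 ≡ 1, so λ ≡ 50.
  x = λ² - 60 - 48 = 2500 - 108 ≡ 13; y = λ·(60 - 13) - 54 ≡ 39. → (13, 39)
4Q: (13, 39) + (48, 3). λ = (3 - 39)/(48 - 13) ≡ 25/35 mod 61. 35⁻¹ ≡ 7 (mod 61), so λ ≡ 53.
  x = λ² - 13 - 48 = 2809 - 61 ≡ 3; y = λ·(13 - 3) - 39 ≡ 3. → (3, 3)
5Q: (3, 3) + (48, 3). λ = (3 - 3)/(48 - 3) ≡ 0/45 mod 61. 45⁻¹ ≡ 19 (mod 61), so λ ≡ 0.
  x = λ² - 3 - 48 = 0 - 51 ≡ 10; y = λ·(3 - 10) - 3 ≡ 58. → (10, 58)
6Q: (10, 58) + (48, 3). λ = (3 - 58)/(48 - 10) ≡ 6/38 mod 61. 38⁻¹ ≡ 53 (mod 61), so λ ≡ 13.
  x = λ² - 10 - 48 = 169 - 58 ≡ 50; y = λ·(10 - 50) - 58 ≡ 32. → (50, 32)

(50, 32)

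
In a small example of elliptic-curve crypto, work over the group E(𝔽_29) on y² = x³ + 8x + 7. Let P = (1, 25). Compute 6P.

(3, 0)

Double-and-add on 6 = (110)₂. Start with P = (1, 25) for the leading 1-bit.
double: tangent at (1, 25): λ = (3·1² + 8)/(2·25) ≡ 11/21. 21⁻¹ ≡ 18 (mod 29), so λ ≡ 11·18 ≡ 24.
  x = λ² - 1 - 1 = 576 - 2 ≡ 23; y = λ·(1 - 23) - 25 ≡ 27. → (23, 27)
add P: (23, 27) + (1, 25). λ = (25 - 27)/(1 - 23) ≡ 27/7 mod 29. 7⁻¹ ≡ 25 (mod 29), so λ ≡ 8.
  x = λ² - 23 - 1 = 64 - 24 ≡ 11; y = λ·(23 - 11) - 27 ≡ 11. → (11, 11)
double: tangent at (11, 11): λ = (3·11² + 8)/(2·11) ≡ 23/22. 22⁻¹ ≡ 4 (mod 29) since 22·4 = 88 ≡ 1, so λ ≡ 23·4 ≡ 5.
  x = λ² - 11 - 11 = 25 - 22 ≡ 3; y = λ·(11 - 3) - 11 ≡ 0. → (3, 0)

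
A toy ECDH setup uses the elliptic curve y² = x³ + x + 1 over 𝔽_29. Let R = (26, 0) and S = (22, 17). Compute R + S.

(26, 0) + (22, 17). λ = (17 - 0)/(22 - 26) ≡ 17/25 mod 29. 25⁻¹ ≡ 7 (mod 29) since 25·7 = 175 ≡ 1, so λ ≡ 3.
  x = λ² - 26 - 22 = 9 - 48 ≡ 19; y = λ·(26 - 19) - 0 ≡ 21. → (19, 21)

(19, 21)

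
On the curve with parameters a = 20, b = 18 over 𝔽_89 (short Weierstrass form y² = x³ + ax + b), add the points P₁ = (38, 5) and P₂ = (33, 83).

(38, 5) + (33, 83). λ = (83 - 5)/(33 - 38) ≡ 78/84 mod 89. 84⁻¹ ≡ 71 (mod 89), so λ ≡ 20.
  x = λ² - 38 - 33 = 400 - 71 ≡ 62; y = λ·(38 - 62) - 5 ≡ 49. → (62, 49)

(62, 49)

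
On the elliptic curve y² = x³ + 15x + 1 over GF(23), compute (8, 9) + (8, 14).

O

The two points share x = 8 and their y-coordinates satisfy 9 + 14 ≡ 0 (mod 23), so they are inverses. Their sum is 𝒪.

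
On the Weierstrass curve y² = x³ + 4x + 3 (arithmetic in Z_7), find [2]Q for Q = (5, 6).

(5, 1)

tangent at (5, 6): λ = (3·5² + 4)/(2·6) ≡ 2/5. 5⁻¹ ≡ 3 (mod 7), so λ ≡ 2·3 ≡ 6.
  x = λ² - 5 - 5 = 36 - 10 ≡ 5; y = λ·(5 - 5) - 6 ≡ 1. → (5, 1)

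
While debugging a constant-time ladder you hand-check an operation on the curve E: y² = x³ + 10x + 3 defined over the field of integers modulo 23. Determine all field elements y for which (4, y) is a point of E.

none

x³ + 10x + 3 = 107 ≡ 15 (mod 23).
15 is a non-residue mod 23; no y exists.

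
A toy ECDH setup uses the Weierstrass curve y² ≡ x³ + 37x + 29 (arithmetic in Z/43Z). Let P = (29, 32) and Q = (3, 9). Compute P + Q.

(29, 32) + (3, 9). λ = (9 - 32)/(3 - 29) ≡ 20/17 mod 43. 17⁻¹ ≡ 38 (mod 43), so λ ≡ 29.
  x = λ² - 29 - 3 = 841 - 32 ≡ 35; y = λ·(29 - 35) - 32 ≡ 9. → (35, 9)

(35, 9)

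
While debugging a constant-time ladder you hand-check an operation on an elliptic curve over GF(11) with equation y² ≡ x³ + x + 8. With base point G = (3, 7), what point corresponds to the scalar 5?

(3, 4)

Double-and-add on 5 = (101)₂. Start with G = (3, 7) for the leading 1-bit.
double: tangent at (3, 7): λ = (3·3² + 1)/(2·7) ≡ 6/3. 3⁻¹ ≡ 4 (mod 11), so λ ≡ 6·4 ≡ 2.
  x = λ² - 3 - 3 = 4 - 6 ≡ 9; y = λ·(3 - 9) - 7 ≡ 3. → (9, 3)
double: tangent at (9, 3): λ = (3·9² + 1)/(2·3) ≡ 2/6. 6⁻¹ ≡ 2 (mod 11), so λ ≡ 2·2 ≡ 4.
  x = λ² - 9 - 9 = 16 - 18 ≡ 9; y = λ·(9 - 9) - 3 ≡ 8. → (9, 8)
add G: (9, 8) + (3, 7). λ = (7 - 8)/(3 - 9) ≡ 10/5 mod 11. 5⁻¹ ≡ 9 (mod 11) since 5·9 = 45 ≡ 1, so λ ≡ 2.
  x = λ² - 9 - 3 = 4 - 12 ≡ 3; y = λ·(9 - 3) - 8 ≡ 4. → (3, 4)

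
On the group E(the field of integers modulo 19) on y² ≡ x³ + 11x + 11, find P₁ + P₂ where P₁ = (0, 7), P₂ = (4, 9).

(0, 7) + (4, 9). λ = (9 - 7)/(4 - 0) ≡ 2/4 mod 19. 4⁻¹ ≡ 5 (mod 19) since 4·5 = 20 ≡ 1, so λ ≡ 10.
  x = λ² - 0 - 4 = 100 - 4 ≡ 1; y = λ·(0 - 1) - 7 ≡ 2. → (1, 2)

(1, 2)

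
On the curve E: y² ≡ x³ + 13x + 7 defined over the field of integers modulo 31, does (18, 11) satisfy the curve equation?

y² = 11² ≡ 28; x³ + 13x + 7 = 6073 ≡ 28 (mod 31). 28 = 28.

yes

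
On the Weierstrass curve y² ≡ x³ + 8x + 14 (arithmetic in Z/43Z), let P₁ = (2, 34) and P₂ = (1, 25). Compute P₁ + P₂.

(35, 13)

(2, 34) + (1, 25). λ = (25 - 34)/(1 - 2) ≡ 34/42 mod 43. 42⁻¹ ≡ 42 (mod 43) since 42·42 = 1764 ≡ 1, so λ ≡ 9.
  x = λ² - 2 - 1 = 81 - 3 ≡ 35; y = λ·(2 - 35) - 34 ≡ 13. → (35, 13)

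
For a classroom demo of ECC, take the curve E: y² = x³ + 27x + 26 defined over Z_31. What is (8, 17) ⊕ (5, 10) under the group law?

(8, 17) + (5, 10). λ = (10 - 17)/(5 - 8) ≡ 24/28 mod 31. 28⁻¹ ≡ 10 (mod 31), so λ ≡ 23.
  x = λ² - 8 - 5 = 529 - 13 ≡ 20; y = λ·(8 - 20) - 17 ≡ 17. → (20, 17)

(20, 17)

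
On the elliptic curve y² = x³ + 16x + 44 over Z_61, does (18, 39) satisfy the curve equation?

y² = 39² ≡ 57; x³ + 16x + 44 = 6164 ≡ 3 (mod 61). 57 ≠ 3.

no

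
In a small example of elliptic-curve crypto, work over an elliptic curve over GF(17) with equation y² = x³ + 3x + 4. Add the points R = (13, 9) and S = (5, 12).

(1, 12)

(13, 9) + (5, 12). λ = (12 - 9)/(5 - 13) ≡ 3/9 mod 17. 9⁻¹ ≡ 2 (mod 17) since 9·2 = 18 ≡ 1, so λ ≡ 6.
  x = λ² - 13 - 5 = 36 - 18 ≡ 1; y = λ·(13 - 1) - 9 ≡ 12. → (1, 12)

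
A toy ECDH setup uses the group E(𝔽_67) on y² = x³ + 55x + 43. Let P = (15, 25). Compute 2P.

(17, 53)

tangent at (15, 25): λ = (3·15² + 55)/(2·25) ≡ 60/50. 50⁻¹ ≡ 63 (mod 67), so λ ≡ 60·63 ≡ 28.
  x = λ² - 15 - 15 = 784 - 30 ≡ 17; y = λ·(15 - 17) - 25 ≡ 53. → (17, 53)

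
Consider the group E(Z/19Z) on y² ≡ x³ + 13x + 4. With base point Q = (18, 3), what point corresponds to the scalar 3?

(0, 2)

Repeated addition: build up to 3Q.
2Q: tangent at (18, 3): λ = (3·18² + 13)/(2·3) ≡ 16/6. 6⁻¹ ≡ 16 (mod 19) since 6·16 = 96 ≡ 1, so λ ≡ 16·16 ≡ 9.
  x = λ² - 18 - 18 = 81 - 36 ≡ 7; y = λ·(18 - 7) - 3 ≡ 1. → (7, 1)
3Q: (7, 1) + (18, 3). λ = (3 - 1)/(18 - 7) ≡ 2/11 mod 19. 11⁻¹ ≡ 7 (mod 19), so λ ≡ 14.
  x = λ² - 7 - 18 = 196 - 25 ≡ 0; y = λ·(7 - 0) - 1 ≡ 2. → (0, 2)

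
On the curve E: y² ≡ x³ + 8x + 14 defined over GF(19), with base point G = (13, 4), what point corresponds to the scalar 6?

Double-and-add on 6 = (110)₂. Start with G = (13, 4) for the leading 1-bit.
double: tangent at (13, 4): λ = (3·13² + 8)/(2·4) ≡ 2/8. 8⁻¹ ≡ 12 (mod 19), so λ ≡ 2·12 ≡ 5.
  x = λ² - 13 - 13 = 25 - 26 ≡ 18; y = λ·(13 - 18) - 4 ≡ 9. → (18, 9)
add G: (18, 9) + (13, 4). λ = (4 - 9)/(13 - 18) ≡ 14/14 mod 19. 14⁻¹ ≡ 15 (mod 19) since 14·15 = 210 ≡ 1, so λ ≡ 1.
  x = λ² - 18 - 13 = 1 - 31 ≡ 8; y = λ·(18 - 8) - 9 ≡ 1. → (8, 1)
double: tangent at (8, 1): λ = (3·8² + 8)/(2·1) ≡ 10/2. 2⁻¹ ≡ 10 (mod 19) since 2·10 = 20 ≡ 1, so λ ≡ 10·10 ≡ 5.
  x = λ² - 8 - 8 = 25 - 16 ≡ 9; y = λ·(8 - 9) - 1 ≡ 13. → (9, 13)

(9, 13)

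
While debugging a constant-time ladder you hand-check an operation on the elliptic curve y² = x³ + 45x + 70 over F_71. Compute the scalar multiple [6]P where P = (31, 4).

Repeated addition: build up to 6P.
2P: tangent at (31, 4): λ = (3·31² + 45)/(2·4) ≡ 17/8. 8⁻¹ ≡ 9 (mod 71), so λ ≡ 17·9 ≡ 11.
  x = λ² - 31 - 31 = 121 - 62 ≡ 59; y = λ·(31 - 59) - 4 ≡ 43. → (59, 43)
3P: (59, 43) + (31, 4). λ = (4 - 43)/(31 - 59) ≡ 32/43 mod 71. 43⁻¹ ≡ 38 (mod 71) since 43·38 = 1634 ≡ 1, so λ ≡ 9.
  x = λ² - 59 - 31 = 81 - 90 ≡ 62; y = λ·(59 - 62) - 43 ≡ 1. → (62, 1)
4P: (62, 1) + (31, 4). λ = (4 - 1)/(31 - 62) ≡ 3/40 mod 71. 40⁻¹ ≡ 16 (mod 71) since 40·16 = 640 ≡ 1, so λ ≡ 48.
  x = λ² - 62 - 31 = 2304 - 93 ≡ 10; y = λ·(62 - 10) - 1 ≡ 10. → (10, 10)
5P: (10, 10) + (31, 4). λ = (4 - 10)/(31 - 10) ≡ 65/21 mod 71. 21⁻¹ ≡ 44 (mod 71) since 21·44 = 924 ≡ 1, so λ ≡ 20.
  x = λ² - 10 - 31 = 400 - 41 ≡ 4; y = λ·(10 - 4) - 10 ≡ 39. → (4, 39)
6P: (4, 39) + (31, 4). λ = (4 - 39)/(31 - 4) ≡ 36/27 mod 71. 27⁻¹ ≡ 50 (mod 71), so λ ≡ 25.
  x = λ² - 4 - 31 = 625 - 35 ≡ 22; y = λ·(4 - 22) - 39 ≡ 8. → (22, 8)

(22, 8)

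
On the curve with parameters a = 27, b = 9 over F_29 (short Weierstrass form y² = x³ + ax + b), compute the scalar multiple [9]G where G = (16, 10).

(14, 17)

Double-and-add on 9 = (1001)₂. Start with G = (16, 10) for the leading 1-bit.
double: tangent at (16, 10): λ = (3·16² + 27)/(2·10) ≡ 12/20. 20⁻¹ ≡ 16 (mod 29), so λ ≡ 12·16 ≡ 18.
  x = λ² - 16 - 16 = 324 - 32 ≡ 2; y = λ·(16 - 2) - 10 ≡ 10. → (2, 10)
double: tangent at (2, 10): λ = (3·2² + 27)/(2·10) ≡ 10/20. 20⁻¹ ≡ 16 (mod 29), so λ ≡ 10·16 ≡ 15.
  x = λ² - 2 - 2 = 225 - 4 ≡ 18; y = λ·(2 - 18) - 10 ≡ 11. → (18, 11)
double: tangent at (18, 11): λ = (3·18² + 27)/(2·11) ≡ 13/22. 22⁻¹ ≡ 4 (mod 29), so λ ≡ 13·4 ≡ 23.
  x = λ² - 18 - 18 = 529 - 36 ≡ 0; y = λ·(18 - 0) - 11 ≡ 26. → (0, 26)
add G: (0, 26) + (16, 10). λ = (10 - 26)/(16 - 0) ≡ 13/16 mod 29. 16⁻¹ ≡ 20 (mod 29) since 16·20 = 320 ≡ 1, so λ ≡ 28.
  x = λ² - 0 - 16 = 784 - 16 ≡ 14; y = λ·(0 - 14) - 26 ≡ 17. → (14, 17)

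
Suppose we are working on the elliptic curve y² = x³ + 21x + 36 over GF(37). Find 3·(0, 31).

Write Q = (0, 31).
Repeated addition: build up to 3Q.
2Q: tangent at (0, 31): λ = (3·0² + 21)/(2·31) ≡ 21/25. 25⁻¹ ≡ 3 (mod 37), so λ ≡ 21·3 ≡ 26.
  x = λ² - 0 - 0 = 676 - 0 ≡ 10; y = λ·(0 - 10) - 31 ≡ 5. → (10, 5)
3Q: (10, 5) + (0, 31). λ = (31 - 5)/(0 - 10) ≡ 26/27 mod 37. 27⁻¹ ≡ 11 (mod 37) since 27·11 = 297 ≡ 1, so λ ≡ 27.
  x = λ² - 10 - 0 = 729 - 10 ≡ 16; y = λ·(10 - 16) - 5 ≡ 18. → (16, 18)

(16, 18)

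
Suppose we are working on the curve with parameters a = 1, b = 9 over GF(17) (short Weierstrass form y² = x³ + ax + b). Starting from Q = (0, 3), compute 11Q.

Double-and-add on 11 = (1011)₂. Start with Q = (0, 3) for the leading 1-bit.
double: tangent at (0, 3): λ = (3·0² + 1)/(2·3) ≡ 1/6. 6⁻¹ ≡ 3 (mod 17), so λ ≡ 1·3 ≡ 3.
  x = λ² - 0 - 0 = 9 - 0 ≡ 9; y = λ·(0 - 9) - 3 ≡ 4. → (9, 4)
double: tangent at (9, 4): λ = (3·9² + 1)/(2·4) ≡ 6/8. 8⁻¹ ≡ 15 (mod 17), so λ ≡ 6·15 ≡ 5.
  x = λ² - 9 - 9 = 25 - 18 ≡ 7; y = λ·(9 - 7) - 4 ≡ 6. → (7, 6)
add Q: (7, 6) + (0, 3). λ = (3 - 6)/(0 - 7) ≡ 14/10 mod 17. 10⁻¹ ≡ 12 (mod 17) since 10·12 = 120 ≡ 1, so λ ≡ 15.
  x = λ² - 7 - 0 = 225 - 7 ≡ 14; y = λ·(7 - 14) - 6 ≡ 8. → (14, 8)
double: tangent at (14, 8): λ = (3·14² + 1)/(2·8) ≡ 11/16. 16⁻¹ ≡ 16 (mod 17), so λ ≡ 11·16 ≡ 6.
  x = λ² - 14 - 14 = 36 - 28 ≡ 8; y = λ·(14 - 8) - 8 ≡ 11. → (8, 11)
add Q: (8, 11) + (0, 3). λ = (3 - 11)/(0 - 8) ≡ 9/9 mod 17. 9⁻¹ ≡ 2 (mod 17) since 9·2 = 18 ≡ 1, so λ ≡ 1.
  x = λ² - 8 - 0 = 1 - 8 ≡ 10; y = λ·(8 - 10) - 11 ≡ 4. → (10, 4)

(10, 4)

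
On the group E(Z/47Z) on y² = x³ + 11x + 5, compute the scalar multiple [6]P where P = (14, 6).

(20, 0)

Repeated addition: build up to 6P.
2P: tangent at (14, 6): λ = (3·14² + 11)/(2·6) ≡ 35/12. 12⁻¹ ≡ 4 (mod 47), so λ ≡ 35·4 ≡ 46.
  x = λ² - 14 - 14 = 2116 - 28 ≡ 20; y = λ·(14 - 20) - 6 ≡ 0. → (20, 0)
3P: (20, 0) + (14, 6). λ = (6 - 0)/(14 - 20) ≡ 6/41 mod 47. 41⁻¹ ≡ 39 (mod 47) since 41·39 = 1599 ≡ 1, so λ ≡ 46.
  x = λ² - 20 - 14 = 2116 - 34 ≡ 14; y = λ·(20 - 14) - 0 ≡ 41. → (14, 41)
4P: (14, 41) + (14, 6): same x and y₁ ≡ -y₂, so the sum is 𝒪.
5P: 𝒪 + (14, 6) = (14, 6) (identity).
6P: tangent at (14, 6): λ = (3·14² + 11)/(2·6) ≡ 35/12. 12⁻¹ ≡ 4 (mod 47), so λ ≡ 35·4 ≡ 46.
  x = λ² - 14 - 14 = 2116 - 28 ≡ 20; y = λ·(14 - 20) - 6 ≡ 0. → (20, 0)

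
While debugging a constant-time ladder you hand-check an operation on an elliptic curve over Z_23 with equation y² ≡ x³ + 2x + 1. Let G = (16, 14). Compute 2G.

(17, 16)

tangent at (16, 14): λ = (3·16² + 2)/(2·14) ≡ 11/5. 5⁻¹ ≡ 14 (mod 23), so λ ≡ 11·14 ≡ 16.
  x = λ² - 16 - 16 = 256 - 32 ≡ 17; y = λ·(16 - 17) - 14 ≡ 16. → (17, 16)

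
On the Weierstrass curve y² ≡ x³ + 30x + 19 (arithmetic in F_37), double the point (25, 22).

(14, 1)

tangent at (25, 22): λ = (3·25² + 30)/(2·22) ≡ 18/7. 7⁻¹ ≡ 16 (mod 37), so λ ≡ 18·16 ≡ 29.
  x = λ² - 25 - 25 = 841 - 50 ≡ 14; y = λ·(25 - 14) - 22 ≡ 1. → (14, 1)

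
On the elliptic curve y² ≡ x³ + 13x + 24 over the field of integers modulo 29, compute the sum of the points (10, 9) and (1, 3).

(10, 9) + (1, 3). λ = (3 - 9)/(1 - 10) ≡ 23/20 mod 29. 20⁻¹ ≡ 16 (mod 29), so λ ≡ 20.
  x = λ² - 10 - 1 = 400 - 11 ≡ 12; y = λ·(10 - 12) - 9 ≡ 9. → (12, 9)

(12, 9)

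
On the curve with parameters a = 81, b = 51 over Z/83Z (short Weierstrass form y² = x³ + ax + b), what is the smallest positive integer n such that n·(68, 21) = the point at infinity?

2P: tangent at (68, 21): λ = (3·68² + 81)/(2·21) ≡ 9/42. 42⁻¹ ≡ 2 (mod 83), so λ ≡ 9·2 ≡ 18.
  x = λ² - 68 - 68 = 324 - 136 ≡ 22; y = λ·(68 - 22) - 21 ≡ 60. → (22, 60)
3P: (22, 60) + (68, 21). λ = (21 - 60)/(68 - 22) ≡ 44/46 mod 83. 46⁻¹ ≡ 74 (mod 83), so λ ≡ 19.
  x = λ² - 22 - 68 = 361 - 90 ≡ 22; y = λ·(22 - 22) - 60 ≡ 23. → (22, 23)
4P: (22, 23) + (68, 21). λ = (21 - 23)/(68 - 22) ≡ 81/46 mod 83. 46⁻¹ ≡ 74 (mod 83), so λ ≡ 18.
  x = λ² - 22 - 68 = 324 - 90 ≡ 68; y = λ·(22 - 68) - 23 ≡ 62. → (68, 62)
5P: (68, 62) + (68, 21): same x and y₁ ≡ -y₂, so the sum is the point at infinity.
5P = the point at infinity, so the order is 5.

5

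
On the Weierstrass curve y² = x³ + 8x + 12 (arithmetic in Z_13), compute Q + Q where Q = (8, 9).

tangent at (8, 9): λ = (3·8² + 8)/(2·9) ≡ 5/5. 5⁻¹ ≡ 8 (mod 13) since 5·8 = 40 ≡ 1, so λ ≡ 5·8 ≡ 1.
  x = λ² - 8 - 8 = 1 - 16 ≡ 11; y = λ·(8 - 11) - 9 ≡ 1. → (11, 1)

(11, 1)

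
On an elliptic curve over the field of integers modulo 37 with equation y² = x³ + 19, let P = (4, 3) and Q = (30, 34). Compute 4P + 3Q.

First 4P:
Repeated addition: build up to 4P.
2P: tangent at (4, 3): λ = (3·4² + 0)/(2·3) ≡ 11/6. 6⁻¹ ≡ 31 (mod 37), so λ ≡ 11·31 ≡ 8.
  x = λ² - 4 - 4 = 64 - 8 ≡ 19; y = λ·(4 - 19) - 3 ≡ 25. → (19, 25)
3P: (19, 25) + (4, 3). λ = (3 - 25)/(4 - 19) ≡ 15/22 mod 37. 22⁻¹ ≡ 32 (mod 37), so λ ≡ 36.
  x = λ² - 19 - 4 = 1296 - 23 ≡ 15; y = λ·(19 - 15) - 25 ≡ 8. → (15, 8)
4P: (15, 8) + (4, 3). λ = (3 - 8)/(4 - 15) ≡ 32/26 mod 37. 26⁻¹ ≡ 10 (mod 37) since 26·10 = 260 ≡ 1, so λ ≡ 24.
  x = λ² - 15 - 4 = 576 - 19 ≡ 2; y = λ·(15 - 2) - 8 ≡ 8. → (2, 8)
4P = (2, 8).
Next 3Q:
Repeated addition: build up to 3Q.
2Q: tangent at (30, 34): λ = (3·30² + 0)/(2·34) ≡ 36/31. 31⁻¹ ≡ 6 (mod 37), so λ ≡ 36·6 ≡ 31.
  x = λ² - 30 - 30 = 961 - 60 ≡ 13; y = λ·(30 - 13) - 34 ≡ 12. → (13, 12)
3Q: (13, 12) + (30, 34). λ = (34 - 12)/(30 - 13) ≡ 22/17 mod 37. 17⁻¹ ≡ 24 (mod 37), so λ ≡ 10.
  x = λ² - 13 - 30 = 100 - 43 ≡ 20; y = λ·(13 - 20) - 12 ≡ 29. → (20, 29)
3Q = (20, 29).
Finally 4P + 3Q:
(2, 8) + (20, 29). λ = (29 - 8)/(20 - 2) ≡ 21/18 mod 37. 18⁻¹ ≡ 35 (mod 37) since 18·35 = 630 ≡ 1, so λ ≡ 32.
  x = λ² - 2 - 20 = 1024 - 22 ≡ 3; y = λ·(2 - 3) - 8 ≡ 34. → (3, 34)

(3, 34)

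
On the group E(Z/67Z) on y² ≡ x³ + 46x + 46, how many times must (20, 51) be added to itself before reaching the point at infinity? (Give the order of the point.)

7

2P: tangent at (20, 51): λ = (3·20² + 46)/(2·51) ≡ 40/35. 35⁻¹ ≡ 23 (mod 67), so λ ≡ 40·23 ≡ 49.
  x = λ² - 20 - 20 = 2401 - 40 ≡ 16; y = λ·(20 - 16) - 51 ≡ 11. → (16, 11)
3P: (16, 11) + (20, 51). λ = (51 - 11)/(20 - 16) ≡ 40/4 mod 67. 4⁻¹ ≡ 17 (mod 67), so λ ≡ 10.
  x = λ² - 16 - 20 = 100 - 36 ≡ 64; y = λ·(16 - 64) - 11 ≡ 45. → (64, 45)
4P: (64, 45) + (20, 51). λ = (51 - 45)/(20 - 64) ≡ 6/23 mod 67. 23⁻¹ ≡ 35 (mod 67), so λ ≡ 9.
  x = λ² - 64 - 20 = 81 - 84 ≡ 64; y = λ·(64 - 64) - 45 ≡ 22. → (64, 22)
5P: (64, 22) + (20, 51). λ = (51 - 22)/(20 - 64) ≡ 29/23 mod 67. 23⁻¹ ≡ 35 (mod 67), so λ ≡ 10.
  x = λ² - 64 - 20 = 100 - 84 ≡ 16; y = λ·(64 - 16) - 22 ≡ 56. → (16, 56)
6P: (16, 56) + (20, 51). λ = (51 - 56)/(20 - 16) ≡ 62/4 mod 67. 4⁻¹ ≡ 17 (mod 67), so λ ≡ 49.
  x = λ² - 16 - 20 = 2401 - 36 ≡ 20; y = λ·(16 - 20) - 56 ≡ 16. → (20, 16)
7P: (20, 16) + (20, 51): same x and y₁ ≡ -y₂, so the sum is the point at infinity.
7P = the point at infinity, so the order is 7.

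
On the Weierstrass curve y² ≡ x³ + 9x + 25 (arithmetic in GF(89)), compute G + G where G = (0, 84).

tangent at (0, 84): λ = (3·0² + 9)/(2·84) ≡ 9/79. 79⁻¹ ≡ 80 (mod 89), so λ ≡ 9·80 ≡ 8.
  x = λ² - 0 - 0 = 64 - 0 ≡ 64; y = λ·(0 - 64) - 84 ≡ 27. → (64, 27)

(64, 27)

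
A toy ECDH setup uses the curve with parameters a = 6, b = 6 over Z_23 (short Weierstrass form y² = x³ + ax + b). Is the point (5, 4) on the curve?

y² = 4² ≡ 16; x³ + 6x + 6 = 161 ≡ 0 (mod 23). 16 ≠ 0.

no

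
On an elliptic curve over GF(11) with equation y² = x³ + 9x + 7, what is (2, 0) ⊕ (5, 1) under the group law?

(9, 5)

(2, 0) + (5, 1). λ = (1 - 0)/(5 - 2) ≡ 1/3 mod 11. 3⁻¹ ≡ 4 (mod 11) since 3·4 = 12 ≡ 1, so λ ≡ 4.
  x = λ² - 2 - 5 = 16 - 7 ≡ 9; y = λ·(2 - 9) - 0 ≡ 5. → (9, 5)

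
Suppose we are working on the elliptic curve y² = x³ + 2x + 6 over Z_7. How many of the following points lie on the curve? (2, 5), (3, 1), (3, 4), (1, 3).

(2, 5): 5² ≡ 4, rhs ≡ 4 → on.
(3, 1): 1² ≡ 1, rhs ≡ 4 → off.
(3, 4): 4² ≡ 2, rhs ≡ 4 → off.
(1, 3): 3² ≡ 2, rhs ≡ 2 → on.

2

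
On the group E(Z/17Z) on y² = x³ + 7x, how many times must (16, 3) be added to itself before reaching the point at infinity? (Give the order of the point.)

2P: tangent at (16, 3): λ = (3·16² + 7)/(2·3) ≡ 10/6. 6⁻¹ ≡ 3 (mod 17), so λ ≡ 10·3 ≡ 13.
  x = λ² - 16 - 16 = 169 - 32 ≡ 1; y = λ·(16 - 1) - 3 ≡ 5. → (1, 5)
3P: (1, 5) + (16, 3). λ = (3 - 5)/(16 - 1) ≡ 15/15 mod 17. 15⁻¹ ≡ 8 (mod 17) since 15·8 = 120 ≡ 1, so λ ≡ 1.
  x = λ² - 1 - 16 = 1 - 17 ≡ 1; y = λ·(1 - 1) - 5 ≡ 12. → (1, 12)
4P: (1, 12) + (16, 3). λ = (3 - 12)/(16 - 1) ≡ 8/15 mod 17. 15⁻¹ ≡ 8 (mod 17), so λ ≡ 13.
  x = λ² - 1 - 16 = 169 - 17 ≡ 16; y = λ·(1 - 16) - 12 ≡ 14. → (16, 14)
5P: (16, 14) + (16, 3): same x and y₁ ≡ -y₂, so the sum is the point at infinity.
5P = the point at infinity, so the order is 5.

5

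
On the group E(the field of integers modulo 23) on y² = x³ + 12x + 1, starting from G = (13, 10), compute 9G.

Repeated addition: build up to 9G.
2G: tangent at (13, 10): λ = (3·13² + 12)/(2·10) ≡ 13/20. 20⁻¹ ≡ 15 (mod 23), so λ ≡ 13·15 ≡ 11.
  x = λ² - 13 - 13 = 121 - 26 ≡ 3; y = λ·(13 - 3) - 10 ≡ 8. → (3, 8)
3G: (3, 8) + (13, 10). λ = (10 - 8)/(13 - 3) ≡ 2/10 mod 23. 10⁻¹ ≡ 7 (mod 23) since 10·7 = 70 ≡ 1, so λ ≡ 14.
  x = λ² - 3 - 13 = 196 - 16 ≡ 19; y = λ·(3 - 19) - 8 ≡ 21. → (19, 21)
4G: (19, 21) + (13, 10). λ = (10 - 21)/(13 - 19) ≡ 12/17 mod 23. 17⁻¹ ≡ 19 (mod 23), so λ ≡ 21.
  x = λ² - 19 - 13 = 441 - 32 ≡ 18; y = λ·(19 - 18) - 21 ≡ 0. → (18, 0)
5G: (18, 0) + (13, 10). λ = (10 - 0)/(13 - 18) ≡ 10/18 mod 23. 18⁻¹ ≡ 9 (mod 23), so λ ≡ 21.
  x = λ² - 18 - 13 = 441 - 31 ≡ 19; y = λ·(18 - 19) - 0 ≡ 2. → (19, 2)
6G: (19, 2) + (13, 10). λ = (10 - 2)/(13 - 19) ≡ 8/17 mod 23. 17⁻¹ ≡ 19 (mod 23) since 17·19 = 323 ≡ 1, so λ ≡ 14.
  x = λ² - 19 - 13 = 196 - 32 ≡ 3; y = λ·(19 - 3) - 2 ≡ 15. → (3, 15)
7G: (3, 15) + (13, 10). λ = (10 - 15)/(13 - 3) ≡ 18/10 mod 23. 10⁻¹ ≡ 7 (mod 23) since 10·7 = 70 ≡ 1, so λ ≡ 11.
  x = λ² - 3 - 13 = 121 - 16 ≡ 13; y = λ·(3 - 13) - 15 ≡ 13. → (13, 13)
8G: (13, 13) + (13, 10): same x and y₁ ≡ -y₂, so the sum is ∞.
9G: ∞ + (13, 10) = (13, 10) (identity).

(13, 10)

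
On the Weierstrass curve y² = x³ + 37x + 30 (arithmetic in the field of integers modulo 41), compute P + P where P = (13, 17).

tangent at (13, 17): λ = (3·13² + 37)/(2·17) ≡ 11/34. 34⁻¹ ≡ 35 (mod 41), so λ ≡ 11·35 ≡ 16.
  x = λ² - 13 - 13 = 256 - 26 ≡ 25; y = λ·(13 - 25) - 17 ≡ 37. → (25, 37)

(25, 37)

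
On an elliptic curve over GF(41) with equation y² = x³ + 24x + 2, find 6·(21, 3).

Write Q = (21, 3).
Double-and-add on 6 = (110)₂. Start with Q = (21, 3) for the leading 1-bit.
double: tangent at (21, 3): λ = (3·21² + 24)/(2·3) ≡ 35/6. 6⁻¹ ≡ 7 (mod 41), so λ ≡ 35·7 ≡ 40.
  x = λ² - 21 - 21 = 1600 - 42 ≡ 0; y = λ·(21 - 0) - 3 ≡ 17. → (0, 17)
add Q: (0, 17) + (21, 3). λ = (3 - 17)/(21 - 0) ≡ 27/21 mod 41. 21⁻¹ ≡ 2 (mod 41) since 21·2 = 42 ≡ 1, so λ ≡ 13.
  x = λ² - 0 - 21 = 169 - 21 ≡ 25; y = λ·(0 - 25) - 17 ≡ 27. → (25, 27)
double: tangent at (25, 27): λ = (3·25² + 24)/(2·27) ≡ 13/13. 13⁻¹ ≡ 19 (mod 41), so λ ≡ 13·19 ≡ 1.
  x = λ² - 25 - 25 = 1 - 50 ≡ 33; y = λ·(25 - 33) - 27 ≡ 6. → (33, 6)

(33, 6)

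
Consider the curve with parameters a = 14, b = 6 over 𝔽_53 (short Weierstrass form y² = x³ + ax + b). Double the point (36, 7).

tangent at (36, 7): λ = (3·36² + 14)/(2·7) ≡ 33/14. 14⁻¹ ≡ 19 (mod 53), so λ ≡ 33·19 ≡ 44.
  x = λ² - 36 - 36 = 1936 - 72 ≡ 9; y = λ·(36 - 9) - 7 ≡ 15. → (9, 15)

(9, 15)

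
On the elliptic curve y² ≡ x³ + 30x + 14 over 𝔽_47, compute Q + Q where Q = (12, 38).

(29, 38)

tangent at (12, 38): λ = (3·12² + 30)/(2·38) ≡ 39/29. 29⁻¹ ≡ 13 (mod 47), so λ ≡ 39·13 ≡ 37.
  x = λ² - 12 - 12 = 1369 - 24 ≡ 29; y = λ·(12 - 29) - 38 ≡ 38. → (29, 38)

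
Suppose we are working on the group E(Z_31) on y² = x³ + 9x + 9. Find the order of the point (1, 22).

6

2P: tangent at (1, 22): λ = (3·1² + 9)/(2·22) ≡ 12/13. 13⁻¹ ≡ 12 (mod 31), so λ ≡ 12·12 ≡ 20.
  x = λ² - 1 - 1 = 400 - 2 ≡ 26; y = λ·(1 - 26) - 22 ≡ 5. → (26, 5)
3P: (26, 5) + (1, 22). λ = (22 - 5)/(1 - 26) ≡ 17/6 mod 31. 6⁻¹ ≡ 26 (mod 31), so λ ≡ 8.
  x = λ² - 26 - 1 = 64 - 27 ≡ 6; y = λ·(26 - 6) - 5 ≡ 0. → (6, 0)
4P: (6, 0) + (1, 22). λ = (22 - 0)/(1 - 6) ≡ 22/26 mod 31. 26⁻¹ ≡ 6 (mod 31) since 26·6 = 156 ≡ 1, so λ ≡ 8.
  x = λ² - 6 - 1 = 64 - 7 ≡ 26; y = λ·(6 - 26) - 0 ≡ 26. → (26, 26)
5P: (26, 26) + (1, 22). λ = (22 - 26)/(1 - 26) ≡ 27/6 mod 31. 6⁻¹ ≡ 26 (mod 31), so λ ≡ 20.
  x = λ² - 26 - 1 = 400 - 27 ≡ 1; y = λ·(26 - 1) - 26 ≡ 9. → (1, 9)
6P: (1, 9) + (1, 22): same x and y₁ ≡ -y₂, so the sum is 𝒪.
6P = 𝒪, so the order is 6.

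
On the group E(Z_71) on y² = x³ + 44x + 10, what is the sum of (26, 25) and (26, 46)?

O

The two points share x = 26 and their y-coordinates satisfy 25 + 46 ≡ 0 (mod 71), so they are inverses. Their sum is 𝒪.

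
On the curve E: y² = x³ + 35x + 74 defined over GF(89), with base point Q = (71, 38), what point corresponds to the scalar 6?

Double-and-add on 6 = (110)₂. Start with Q = (71, 38) for the leading 1-bit.
double: tangent at (71, 38): λ = (3·71² + 35)/(2·38) ≡ 28/76. 76⁻¹ ≡ 41 (mod 89) since 76·41 = 3116 ≡ 1, so λ ≡ 28·41 ≡ 80.
  x = λ² - 71 - 71 = 6400 - 142 ≡ 28; y = λ·(71 - 28) - 38 ≡ 20. → (28, 20)
add Q: (28, 20) + (71, 38). λ = (38 - 20)/(71 - 28) ≡ 18/43 mod 89. 43⁻¹ ≡ 29 (mod 89), so λ ≡ 77.
  x = λ² - 28 - 71 = 5929 - 99 ≡ 45; y = λ·(28 - 45) - 20 ≡ 6. → (45, 6)
double: tangent at (45, 6): λ = (3·45² + 35)/(2·6) ≡ 58/12. 12⁻¹ ≡ 52 (mod 89), so λ ≡ 58·52 ≡ 79.
  x = λ² - 45 - 45 = 6241 - 90 ≡ 10; y = λ·(45 - 10) - 6 ≡ 0. → (10, 0)

(10, 0)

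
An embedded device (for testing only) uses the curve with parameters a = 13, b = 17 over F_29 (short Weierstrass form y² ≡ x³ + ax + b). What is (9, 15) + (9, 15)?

(7, 4)

tangent at (9, 15): λ = (3·9² + 13)/(2·15) ≡ 24/1. 1⁻¹ ≡ 1 (mod 29), so λ ≡ 24·1 ≡ 24.
  x = λ² - 9 - 9 = 576 - 18 ≡ 7; y = λ·(9 - 7) - 15 ≡ 4. → (7, 4)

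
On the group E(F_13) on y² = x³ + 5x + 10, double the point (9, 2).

tangent at (9, 2): λ = (3·9² + 5)/(2·2) ≡ 1/4. 4⁻¹ ≡ 10 (mod 13), so λ ≡ 1·10 ≡ 10.
  x = λ² - 9 - 9 = 100 - 18 ≡ 4; y = λ·(9 - 4) - 2 ≡ 9. → (4, 9)

(4, 9)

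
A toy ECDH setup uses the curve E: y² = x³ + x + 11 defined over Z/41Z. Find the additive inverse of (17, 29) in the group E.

(17, 12)

-(17, 29) = (17, -29 mod 41) = (17, 12).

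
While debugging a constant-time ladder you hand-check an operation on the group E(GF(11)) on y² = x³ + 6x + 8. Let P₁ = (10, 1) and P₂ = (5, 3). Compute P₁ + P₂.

(1, 2)

(10, 1) + (5, 3). λ = (3 - 1)/(5 - 10) ≡ 2/6 mod 11. 6⁻¹ ≡ 2 (mod 11), so λ ≡ 4.
  x = λ² - 10 - 5 = 16 - 15 ≡ 1; y = λ·(10 - 1) - 1 ≡ 2. → (1, 2)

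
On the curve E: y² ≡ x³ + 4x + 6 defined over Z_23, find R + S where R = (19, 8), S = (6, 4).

(19, 8) + (6, 4). λ = (4 - 8)/(6 - 19) ≡ 19/10 mod 23. 10⁻¹ ≡ 7 (mod 23) since 10·7 = 70 ≡ 1, so λ ≡ 18.
  x = λ² - 19 - 6 = 324 - 25 ≡ 0; y = λ·(19 - 0) - 8 ≡ 12. → (0, 12)

(0, 12)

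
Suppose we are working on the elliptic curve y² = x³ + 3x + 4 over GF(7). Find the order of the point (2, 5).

2P: tangent at (2, 5): λ = (3·2² + 3)/(2·5) ≡ 1/3. 3⁻¹ ≡ 5 (mod 7) since 3·5 = 15 ≡ 1, so λ ≡ 1·5 ≡ 5.
  x = λ² - 2 - 2 = 25 - 4 ≡ 0; y = λ·(2 - 0) - 5 ≡ 5. → (0, 5)
3P: (0, 5) + (2, 5). λ = (5 - 5)/(2 - 0) ≡ 0/2 mod 7. 2⁻¹ ≡ 4 (mod 7) since 2·4 = 8 ≡ 1, so λ ≡ 0.
  x = λ² - 0 - 2 = 0 - 2 ≡ 5; y = λ·(0 - 5) - 5 ≡ 2. → (5, 2)
4P: (5, 2) + (2, 5). λ = (5 - 2)/(2 - 5) ≡ 3/4 mod 7. 4⁻¹ ≡ 2 (mod 7) since 4·2 = 8 ≡ 1, so λ ≡ 6.
  x = λ² - 5 - 2 = 36 - 7 ≡ 1; y = λ·(5 - 1) - 2 ≡ 1. → (1, 1)
5P: (1, 1) + (2, 5). λ = (5 - 1)/(2 - 1) ≡ 4/1 mod 7. 1⁻¹ ≡ 1 (mod 7), so λ ≡ 4.
  x = λ² - 1 - 2 = 16 - 3 ≡ 6; y = λ·(1 - 6) - 1 ≡ 0. → (6, 0)
6P: (6, 0) + (2, 5). λ = (5 - 0)/(2 - 6) ≡ 5/3 mod 7. 3⁻¹ ≡ 5 (mod 7), so λ ≡ 4.
  x = λ² - 6 - 2 = 16 - 8 ≡ 1; y = λ·(6 - 1) - 0 ≡ 6. → (1, 6)
7P: (1, 6) + (2, 5). λ = (5 - 6)/(2 - 1) ≡ 6/1 mod 7. 1⁻¹ ≡ 1 (mod 7), so λ ≡ 6.
  x = λ² - 1 - 2 = 36 - 3 ≡ 5; y = λ·(1 - 5) - 6 ≡ 5. → (5, 5)
8P: (5, 5) + (2, 5). λ = (5 - 5)/(2 - 5) ≡ 0/4 mod 7. 4⁻¹ ≡ 2 (mod 7), so λ ≡ 0.
  x = λ² - 5 - 2 = 0 - 7 ≡ 0; y = λ·(5 - 0) - 5 ≡ 2. → (0, 2)
9P: (0, 2) + (2, 5). λ = (5 - 2)/(2 - 0) ≡ 3/2 mod 7. 2⁻¹ ≡ 4 (mod 7), so λ ≡ 5.
  x = λ² - 0 - 2 = 25 - 2 ≡ 2; y = λ·(0 - 2) - 2 ≡ 2. → (2, 2)
10P: (2, 2) + (2, 5): same x and y₁ ≡ -y₂, so the sum is ∞.
10P = ∞, so the order is 10.

10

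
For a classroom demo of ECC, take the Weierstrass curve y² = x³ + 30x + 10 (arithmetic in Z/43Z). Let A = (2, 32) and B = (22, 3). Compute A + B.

(2, 32) + (22, 3). λ = (3 - 32)/(22 - 2) ≡ 14/20 mod 43. 20⁻¹ ≡ 28 (mod 43), so λ ≡ 5.
  x = λ² - 2 - 22 = 25 - 24 ≡ 1; y = λ·(2 - 1) - 32 ≡ 16. → (1, 16)

(1, 16)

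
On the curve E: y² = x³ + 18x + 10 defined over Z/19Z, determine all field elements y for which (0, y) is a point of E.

none

x³ + 18x + 10 = 10 ≡ 10 (mod 19).
10 is a non-residue mod 19; no y exists.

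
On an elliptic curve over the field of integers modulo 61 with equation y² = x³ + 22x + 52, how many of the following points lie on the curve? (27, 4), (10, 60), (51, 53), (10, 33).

2

(27, 4): 4² ≡ 16, rhs ≡ 16 → on.
(10, 60): 60² ≡ 1, rhs ≡ 52 → off.
(51, 53): 53² ≡ 3, rhs ≡ 52 → off.
(10, 33): 33² ≡ 52, rhs ≡ 52 → on.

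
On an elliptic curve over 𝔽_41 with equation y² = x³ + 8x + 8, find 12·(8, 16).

Write Q = (8, 16).
Repeated addition: build up to 12Q.
2Q: tangent at (8, 16): λ = (3·8² + 8)/(2·16) ≡ 36/32. 32⁻¹ ≡ 9 (mod 41), so λ ≡ 36·9 ≡ 37.
  x = λ² - 8 - 8 = 1369 - 16 ≡ 0; y = λ·(8 - 0) - 16 ≡ 34. → (0, 34)
3Q: (0, 34) + (8, 16). λ = (16 - 34)/(8 - 0) ≡ 23/8 mod 41. 8⁻¹ ≡ 36 (mod 41), so λ ≡ 8.
  x = λ² - 0 - 8 = 64 - 8 ≡ 15; y = λ·(0 - 15) - 34 ≡ 10. → (15, 10)
4Q: (15, 10) + (8, 16). λ = (16 - 10)/(8 - 15) ≡ 6/34 mod 41. 34⁻¹ ≡ 35 (mod 41) since 34·35 = 1190 ≡ 1, so λ ≡ 5.
  x = λ² - 15 - 8 = 25 - 23 ≡ 2; y = λ·(15 - 2) - 10 ≡ 14. → (2, 14)
5Q: (2, 14) + (8, 16). λ = (16 - 14)/(8 - 2) ≡ 2/6 mod 41. 6⁻¹ ≡ 7 (mod 41) since 6·7 = 42 ≡ 1, so λ ≡ 14.
  x = λ² - 2 - 8 = 196 - 10 ≡ 22; y = λ·(2 - 22) - 14 ≡ 34. → (22, 34)
6Q: (22, 34) + (8, 16). λ = (16 - 34)/(8 - 22) ≡ 23/27 mod 41. 27⁻¹ ≡ 38 (mod 41), so λ ≡ 13.
  x = λ² - 22 - 8 = 169 - 30 ≡ 16; y = λ·(22 - 16) - 34 ≡ 3. → (16, 3)
7Q: (16, 3) + (8, 16). λ = (16 - 3)/(8 - 16) ≡ 13/33 mod 41. 33⁻¹ ≡ 5 (mod 41) since 33·5 = 165 ≡ 1, so λ ≡ 24.
  x = λ² - 16 - 8 = 576 - 24 ≡ 19; y = λ·(16 - 19) - 3 ≡ 7. → (19, 7)
8Q: (19, 7) + (8, 16). λ = (16 - 7)/(8 - 19) ≡ 9/30 mod 41. 30⁻¹ ≡ 26 (mod 41), so λ ≡ 29.
  x = λ² - 19 - 8 = 841 - 27 ≡ 35; y = λ·(19 - 35) - 7 ≡ 21. → (35, 21)
9Q: (35, 21) + (8, 16). λ = (16 - 21)/(8 - 35) ≡ 36/14 mod 41. 14⁻¹ ≡ 3 (mod 41), so λ ≡ 26.
  x = λ² - 35 - 8 = 676 - 43 ≡ 18; y = λ·(35 - 18) - 21 ≡ 11. → (18, 11)
10Q: (18, 11) + (8, 16). λ = (16 - 11)/(8 - 18) ≡ 5/31 mod 41. 31⁻¹ ≡ 4 (mod 41), so λ ≡ 20.
  x = λ² - 18 - 8 = 400 - 26 ≡ 5; y = λ·(18 - 5) - 11 ≡ 3. → (5, 3)
11Q: (5, 3) + (8, 16). λ = (16 - 3)/(8 - 5) ≡ 13/3 mod 41. 3⁻¹ ≡ 14 (mod 41) since 3·14 = 42 ≡ 1, so λ ≡ 18.
  x = λ² - 5 - 8 = 324 - 13 ≡ 24; y = λ·(5 - 24) - 3 ≡ 24. → (24, 24)
12Q: (24, 24) + (8, 16). λ = (16 - 24)/(8 - 24) ≡ 33/25 mod 41. 25⁻¹ ≡ 23 (mod 41), so λ ≡ 21.
  x = λ² - 24 - 8 = 441 - 32 ≡ 40; y = λ·(24 - 40) - 24 ≡ 9. → (40, 9)

(40, 9)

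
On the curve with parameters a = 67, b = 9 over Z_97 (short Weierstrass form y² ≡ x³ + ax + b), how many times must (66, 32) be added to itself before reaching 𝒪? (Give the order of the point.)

2P: tangent at (66, 32): λ = (3·66² + 67)/(2·32) ≡ 40/64. 64⁻¹ ≡ 47 (mod 97), so λ ≡ 40·47 ≡ 37.
  x = λ² - 66 - 66 = 1369 - 132 ≡ 73; y = λ·(66 - 73) - 32 ≡ 0. → (73, 0)
3P: (73, 0) + (66, 32). λ = (32 - 0)/(66 - 73) ≡ 32/90 mod 97. 90⁻¹ ≡ 83 (mod 97), so λ ≡ 37.
  x = λ² - 73 - 66 = 1369 - 139 ≡ 66; y = λ·(73 - 66) - 0 ≡ 65. → (66, 65)
4P: (66, 65) + (66, 32): same x and y₁ ≡ -y₂, so the sum is 𝒪.
4P = 𝒪, so the order is 4.

4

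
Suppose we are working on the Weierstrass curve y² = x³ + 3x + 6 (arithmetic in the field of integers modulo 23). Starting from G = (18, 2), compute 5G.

(22, 5)

Double-and-add on 5 = (101)₂. Start with G = (18, 2) for the leading 1-bit.
double: tangent at (18, 2): λ = (3·18² + 3)/(2·2) ≡ 9/4. 4⁻¹ ≡ 6 (mod 23) since 4·6 = 24 ≡ 1, so λ ≡ 9·6 ≡ 8.
  x = λ² - 18 - 18 = 64 - 36 ≡ 5; y = λ·(18 - 5) - 2 ≡ 10. → (5, 10)
double: tangent at (5, 10): λ = (3·5² + 3)/(2·10) ≡ 9/20. 20⁻¹ ≡ 15 (mod 23), so λ ≡ 9·15 ≡ 20.
  x = λ² - 5 - 5 = 400 - 10 ≡ 22; y = λ·(5 - 22) - 10 ≡ 18. → (22, 18)
add G: (22, 18) + (18, 2). λ = (2 - 18)/(18 - 22) ≡ 7/19 mod 23. 19⁻¹ ≡ 17 (mod 23), so λ ≡ 4.
  x = λ² - 22 - 18 = 16 - 40 ≡ 22; y = λ·(22 - 22) - 18 ≡ 5. → (22, 5)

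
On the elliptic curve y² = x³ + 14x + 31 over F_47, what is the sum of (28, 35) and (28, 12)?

O

The two points share x = 28 and their y-coordinates satisfy 35 + 12 ≡ 0 (mod 47), so they are inverses. Their sum is O.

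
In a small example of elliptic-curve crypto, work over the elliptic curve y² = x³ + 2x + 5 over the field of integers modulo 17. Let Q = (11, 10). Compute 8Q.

(11, 7)

Repeated addition: build up to 8Q.
2Q: tangent at (11, 10): λ = (3·11² + 2)/(2·10) ≡ 8/3. 3⁻¹ ≡ 6 (mod 17) since 3·6 = 18 ≡ 1, so λ ≡ 8·6 ≡ 14.
  x = λ² - 11 - 11 = 196 - 22 ≡ 4; y = λ·(11 - 4) - 10 ≡ 3. → (4, 3)
3Q: (4, 3) + (11, 10). λ = (10 - 3)/(11 - 4) ≡ 7/7 mod 17. 7⁻¹ ≡ 5 (mod 17), so λ ≡ 1.
  x = λ² - 4 - 11 = 1 - 15 ≡ 3; y = λ·(4 - 3) - 3 ≡ 15. → (3, 15)
4Q: (3, 15) + (11, 10). λ = (10 - 15)/(11 - 3) ≡ 12/8 mod 17. 8⁻¹ ≡ 15 (mod 17), so λ ≡ 10.
  x = λ² - 3 - 11 = 100 - 14 ≡ 1; y = λ·(3 - 1) - 15 ≡ 5. → (1, 5)
5Q: (1, 5) + (11, 10). λ = (10 - 5)/(11 - 1) ≡ 5/10 mod 17. 10⁻¹ ≡ 12 (mod 17), so λ ≡ 9.
  x = λ² - 1 - 11 = 81 - 12 ≡ 1; y = λ·(1 - 1) - 5 ≡ 12. → (1, 12)
6Q: (1, 12) + (11, 10). λ = (10 - 12)/(11 - 1) ≡ 15/10 mod 17. 10⁻¹ ≡ 12 (mod 17), so λ ≡ 10.
  x = λ² - 1 - 11 = 100 - 12 ≡ 3; y = λ·(1 - 3) - 12 ≡ 2. → (3, 2)
7Q: (3, 2) + (11, 10). λ = (10 - 2)/(11 - 3) ≡ 8/8 mod 17. 8⁻¹ ≡ 15 (mod 17) since 8·15 = 120 ≡ 1, so λ ≡ 1.
  x = λ² - 3 - 11 = 1 - 14 ≡ 4; y = λ·(3 - 4) - 2 ≡ 14. → (4, 14)
8Q: (4, 14) + (11, 10). λ = (10 - 14)/(11 - 4) ≡ 13/7 mod 17. 7⁻¹ ≡ 5 (mod 17) since 7·5 = 35 ≡ 1, so λ ≡ 14.
  x = λ² - 4 - 11 = 196 - 15 ≡ 11; y = λ·(4 - 11) - 14 ≡ 7. → (11, 7)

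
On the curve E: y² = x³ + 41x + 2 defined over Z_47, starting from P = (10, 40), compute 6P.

(37, 40)

Repeated addition: build up to 6P.
2P: tangent at (10, 40): λ = (3·10² + 41)/(2·40) ≡ 12/33. 33⁻¹ ≡ 10 (mod 47) since 33·10 = 330 ≡ 1, so λ ≡ 12·10 ≡ 26.
  x = λ² - 10 - 10 = 676 - 20 ≡ 45; y = λ·(10 - 45) - 40 ≡ 37. → (45, 37)
3P: (45, 37) + (10, 40). λ = (40 - 37)/(10 - 45) ≡ 3/12 mod 47. 12⁻¹ ≡ 4 (mod 47) since 12·4 = 48 ≡ 1, so λ ≡ 12.
  x = λ² - 45 - 10 = 144 - 55 ≡ 42; y = λ·(45 - 42) - 37 ≡ 46. → (42, 46)
4P: (42, 46) + (10, 40). λ = (40 - 46)/(10 - 42) ≡ 41/15 mod 47. 15⁻¹ ≡ 22 (mod 47), so λ ≡ 9.
  x = λ² - 42 - 10 = 81 - 52 ≡ 29; y = λ·(42 - 29) - 46 ≡ 24. → (29, 24)
5P: (29, 24) + (10, 40). λ = (40 - 24)/(10 - 29) ≡ 16/28 mod 47. 28⁻¹ ≡ 42 (mod 47) since 28·42 = 1176 ≡ 1, so λ ≡ 14.
  x = λ² - 29 - 10 = 196 - 39 ≡ 16; y = λ·(29 - 16) - 24 ≡ 17. → (16, 17)
6P: (16, 17) + (10, 40). λ = (40 - 17)/(10 - 16) ≡ 23/41 mod 47. 41⁻¹ ≡ 39 (mod 47) since 41·39 = 1599 ≡ 1, so λ ≡ 4.
  x = λ² - 16 - 10 = 16 - 26 ≡ 37; y = λ·(16 - 37) - 17 ≡ 40. → (37, 40)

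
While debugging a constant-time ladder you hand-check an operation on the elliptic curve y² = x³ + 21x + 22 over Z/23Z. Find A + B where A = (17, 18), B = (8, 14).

(7, 12)

(17, 18) + (8, 14). λ = (14 - 18)/(8 - 17) ≡ 19/14 mod 23. 14⁻¹ ≡ 5 (mod 23), so λ ≡ 3.
  x = λ² - 17 - 8 = 9 - 25 ≡ 7; y = λ·(17 - 7) - 18 ≡ 12. → (7, 12)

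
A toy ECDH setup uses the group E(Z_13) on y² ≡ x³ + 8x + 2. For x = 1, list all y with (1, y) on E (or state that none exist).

x³ + 8x + 2 = 11 ≡ 11 (mod 13).
11 is a non-residue mod 13; no y exists.

none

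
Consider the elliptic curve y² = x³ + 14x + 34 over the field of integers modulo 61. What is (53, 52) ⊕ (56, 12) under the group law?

(1, 7)

(53, 52) + (56, 12). λ = (12 - 52)/(56 - 53) ≡ 21/3 mod 61. 3⁻¹ ≡ 41 (mod 61), so λ ≡ 7.
  x = λ² - 53 - 56 = 49 - 109 ≡ 1; y = λ·(53 - 1) - 52 ≡ 7. → (1, 7)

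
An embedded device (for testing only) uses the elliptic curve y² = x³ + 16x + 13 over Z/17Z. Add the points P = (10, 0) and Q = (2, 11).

(10, 0) + (2, 11). λ = (11 - 0)/(2 - 10) ≡ 11/9 mod 17. 9⁻¹ ≡ 2 (mod 17), so λ ≡ 5.
  x = λ² - 10 - 2 = 25 - 12 ≡ 13; y = λ·(10 - 13) - 0 ≡ 2. → (13, 2)

(13, 2)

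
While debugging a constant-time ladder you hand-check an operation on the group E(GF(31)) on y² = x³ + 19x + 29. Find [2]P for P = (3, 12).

(22, 11)

tangent at (3, 12): λ = (3·3² + 19)/(2·12) ≡ 15/24. 24⁻¹ ≡ 22 (mod 31), so λ ≡ 15·22 ≡ 20.
  x = λ² - 3 - 3 = 400 - 6 ≡ 22; y = λ·(3 - 22) - 12 ≡ 11. → (22, 11)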